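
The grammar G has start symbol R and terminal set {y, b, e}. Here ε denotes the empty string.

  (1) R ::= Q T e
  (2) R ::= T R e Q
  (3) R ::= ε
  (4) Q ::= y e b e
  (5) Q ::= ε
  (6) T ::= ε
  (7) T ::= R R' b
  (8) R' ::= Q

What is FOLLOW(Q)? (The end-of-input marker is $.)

{$, b, e, y}

FIRST(Q) = {ε, y}
FIRST(R') = {ε, y}  (via Q)
FIRST(R) = {ε, b, e, y}  (via Q T e, T R e Q)
FIRST(T) = {ε, b, e, y}  (via R R' b)
FOLLOW(R) includes $ since R is the start symbol.
FOLLOW(R): in R::=T R e Q, R is followed by e Q with FIRST {e}; in T::=R R' b, R is followed by R' b with FIRST {b, y}. Thus FOLLOW(R) = {$, b, e, y}.
FOLLOW(T): in R::=Q T e, T is followed by e with FIRST {e}; in R::=T R e Q, T is followed by R e Q with FIRST {b, e, y}. Thus FOLLOW(T) = {b, e, y}.
FOLLOW(R'): in T::=R R' b, R' is followed by b with FIRST {b}. Thus FOLLOW(R') = {b}.
FOLLOW(Q): in R::=Q T e, Q is followed by T e with FIRST {b, e, y}; in R::=T R e Q, the suffix after Q is empty, so FOLLOW(Q) ⊇ FOLLOW(R) = {$, b, e, y}; in R'::=Q, the suffix after Q is empty, so FOLLOW(Q) ⊇ FOLLOW(R') = {b}. Thus FOLLOW(Q) = {$, b, e, y}.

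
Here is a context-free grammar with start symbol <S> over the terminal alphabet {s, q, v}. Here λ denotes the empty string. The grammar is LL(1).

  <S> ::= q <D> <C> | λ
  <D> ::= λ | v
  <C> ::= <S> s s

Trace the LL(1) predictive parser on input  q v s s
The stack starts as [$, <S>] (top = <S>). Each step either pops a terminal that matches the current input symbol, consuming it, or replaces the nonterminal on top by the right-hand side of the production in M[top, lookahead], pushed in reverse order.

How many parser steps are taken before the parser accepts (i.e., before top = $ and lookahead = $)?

8

step 1: stack=$ <S>  input=q v s s $  — expand <S> ::= q <D> <C>
step 2: stack=$ <C> <D> q  input=q v s s $  — match q
step 3: stack=$ <C> <D>  input=v s s $  — expand <D> ::= v
step 4: stack=$ <C> v  input=v s s $  — match v
step 5: stack=$ <C>  input=s s $  — expand <C> ::= <S> s s
step 6: stack=$ s s <S>  input=s s $  — expand <S> ::= λ
step 7: stack=$ s s  input=s s $  — match s
step 8: stack=$ s  input=s $  — match s
Accept reached after 8 steps.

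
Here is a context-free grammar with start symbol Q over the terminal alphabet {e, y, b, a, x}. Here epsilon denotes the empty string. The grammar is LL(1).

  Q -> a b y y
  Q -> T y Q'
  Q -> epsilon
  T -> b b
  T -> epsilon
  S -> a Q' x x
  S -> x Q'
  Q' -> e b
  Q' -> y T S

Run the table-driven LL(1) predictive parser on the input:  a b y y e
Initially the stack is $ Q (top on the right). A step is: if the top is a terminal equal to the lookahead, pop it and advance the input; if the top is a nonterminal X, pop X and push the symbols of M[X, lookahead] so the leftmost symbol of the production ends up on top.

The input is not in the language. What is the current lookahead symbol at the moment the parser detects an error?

step 1: stack=$ Q  input=a b y y e $  — expand Q -> a b y y
step 2: stack=$ y y b a  input=a b y y e $  — match a
step 3: stack=$ y y b  input=b y y e $  — match b
step 4: stack=$ y y  input=y y e $  — match y
step 5: stack=$ y  input=y e $  — match y
step 6: stack=$  input=e $  — error: stack empty but input remains

e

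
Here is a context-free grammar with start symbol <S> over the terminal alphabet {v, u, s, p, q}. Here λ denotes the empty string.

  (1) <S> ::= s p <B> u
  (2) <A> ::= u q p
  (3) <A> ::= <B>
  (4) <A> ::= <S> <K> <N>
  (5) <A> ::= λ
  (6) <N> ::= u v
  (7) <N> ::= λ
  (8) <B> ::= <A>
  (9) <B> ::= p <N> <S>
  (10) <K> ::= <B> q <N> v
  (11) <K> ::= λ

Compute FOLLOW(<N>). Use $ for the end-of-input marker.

{q, s, u, v}

FIRST(<S>): from <S>::=s p <B> u we get {s}. So FIRST(<S>) = {s}.
FIRST(<N>): from <N>::=u v we get {u}; from <N>::=λ we get {λ}. So FIRST(<N>) = {λ, u}.
FIRST(<A>): from <A>::=u q p we get {u}; from <A>::=<B> we get {λ, p, s, u}; from <A>::=<S> <K> <N> we get {s}; from <A>::=λ we get {λ}. So FIRST(<A>) = {λ, p, s, u}.
FIRST(<B>): from <B>::=<A> we get {λ, p, s, u}; from <B>::=p <N> <S> we get {p}. So FIRST(<B>) = {λ, p, s, u}.
FIRST(<K>): from <K>::=<B> q <N> v we get {p, q, s, u}; from <K>::=λ we get {λ}. So FIRST(<K>) = {λ, p, q, s, u}.
FOLLOW(<S>) includes $ since <S> is the start symbol.
FOLLOW(<S>): in <A>::=<S> <K> <N>, <S> is followed by <K> <N> with FIRST {λ, p, q, s, u}; in <A>::=<S> <K> <N>, the suffix after <S> is nullable, so FOLLOW(<S>) ⊇ FOLLOW(<A>) = {q, u}; in <B>::=p <N> <S>, the suffix after <S> is empty, so FOLLOW(<S>) ⊇ FOLLOW(<B>) = {q, u}. Thus FOLLOW(<S>) = {$, p, q, s, u}.
FOLLOW(<A>): in <B>::=<A>, the suffix after <A> is empty, so FOLLOW(<A>) ⊇ FOLLOW(<B>) = {q, u}. Thus FOLLOW(<A>) = {q, u}.
FOLLOW(<N>): in <A>::=<S> <K> <N>, the suffix after <N> is empty, so FOLLOW(<N>) ⊇ FOLLOW(<A>) = {q, u}; in <B>::=p <N> <S>, <N> is followed by <S> with FIRST {s}; in <K>::=<B> q <N> v, <N> is followed by v with FIRST {v}. Thus FOLLOW(<N>) = {q, s, u, v}.
FOLLOW(<B>): in <S>::=s p <B> u, <B> is followed by u with FIRST {u}; in <A>::=<B>, the suffix after <B> is empty, so FOLLOW(<B>) ⊇ FOLLOW(<A>) = {q, u}; in <K>::=<B> q <N> v, <B> is followed by q <N> v with FIRST {q}. Thus FOLLOW(<B>) = {q, u}.
FOLLOW(<K>): in <A>::=<S> <K> <N>, <K> is followed by <N> with FIRST {λ, u}; in <A>::=<S> <K> <N>, the suffix after <K> is nullable, so FOLLOW(<K>) ⊇ FOLLOW(<A>) = {q, u}. Thus FOLLOW(<K>) = {q, u}.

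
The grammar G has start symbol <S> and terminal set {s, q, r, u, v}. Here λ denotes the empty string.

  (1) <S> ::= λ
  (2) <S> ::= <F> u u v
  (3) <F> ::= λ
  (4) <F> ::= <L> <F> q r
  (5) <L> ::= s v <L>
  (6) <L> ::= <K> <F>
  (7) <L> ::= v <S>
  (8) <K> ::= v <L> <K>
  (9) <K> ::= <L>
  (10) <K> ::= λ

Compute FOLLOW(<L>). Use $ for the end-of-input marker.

{q, s, v}

FIRST(<S>): from <S>::=λ we get {λ}; from <S>::=<F> u u v we get {q, s, u, v}. So FIRST(<S>) = {λ, q, s, u, v}.
FIRST(<F>): from <F>::=λ we get {λ}; from <F>::=<L> <F> q r we get {q, s, v}. So FIRST(<F>) = {λ, q, s, v}.
FIRST(<L>): from <L>::=s v <L> we get {s}; from <L>::=<K> <F> we get {λ, q, s, v}; from <L>::=v <S> we get {v}. So FIRST(<L>) = {λ, q, s, v}.
FIRST(<K>): from <K>::=v <L> <K> we get {v}; from <K>::=<L> we get {λ, q, s, v}; from <K>::=λ we get {λ}. So FIRST(<K>) = {λ, q, s, v}.
FOLLOW(<S>) includes $ since <S> is the start symbol.
FOLLOW(<S>): in <L>::=v <S>, the suffix after <S> is empty, so FOLLOW(<S>) ⊇ FOLLOW(<L>) = {q, s, v}. Thus FOLLOW(<S>) = {$, q, s, v}.
FOLLOW(<F>): in <S>::=<F> u u v, <F> is followed by u u v with FIRST {u}; in <F>::=<L> <F> q r, <F> is followed by q r with FIRST {q}; in <L>::=<K> <F>, the suffix after <F> is empty, so FOLLOW(<F>) ⊇ FOLLOW(<L>) = {q, s, v}. Thus FOLLOW(<F>) = {q, s, u, v}.
FOLLOW(<L>): in <F>::=<L> <F> q r, <L> is followed by <F> q r with FIRST {q, s, v}; in <L>::=s v <L>, the suffix after <L> is empty (adds nothing new); in <K>::=v <L> <K>, <L> is followed by <K> with FIRST {λ, q, s, v}; in <K>::=v <L> <K>, the suffix after <L> is nullable, so FOLLOW(<L>) ⊇ FOLLOW(<K>) = {q, s, v}; in <K>::=<L>, the suffix after <L> is empty, so FOLLOW(<L>) ⊇ FOLLOW(<K>) = {q, s, v}. Thus FOLLOW(<L>) = {q, s, v}.
FOLLOW(<K>): in <L>::=<K> <F>, <K> is followed by <F> with FIRST {λ, q, s, v}; in <L>::=<K> <F>, the suffix after <K> is nullable, so FOLLOW(<K>) ⊇ FOLLOW(<L>) = {q, s, v}; in <K>::=v <L> <K>, the suffix after <K> is empty (adds nothing new). Thus FOLLOW(<K>) = {q, s, v}.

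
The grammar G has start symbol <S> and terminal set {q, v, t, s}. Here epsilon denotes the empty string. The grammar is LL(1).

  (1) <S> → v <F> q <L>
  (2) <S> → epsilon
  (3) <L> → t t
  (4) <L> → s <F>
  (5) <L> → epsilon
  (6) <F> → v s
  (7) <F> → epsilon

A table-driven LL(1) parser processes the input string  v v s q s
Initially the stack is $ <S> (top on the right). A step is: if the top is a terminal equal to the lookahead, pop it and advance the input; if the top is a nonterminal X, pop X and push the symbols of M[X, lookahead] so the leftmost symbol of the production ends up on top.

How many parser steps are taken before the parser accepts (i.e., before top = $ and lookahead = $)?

9

     Stack          Input        Action
  1  $ <S>          v v s q s $  expand <S> → v <F> q <L>
  2  $ <L> q <F> v  v v s q s $  match v
  3  $ <L> q <F>    v s q s $    expand <F> → v s
  4  $ <L> q s v    v s q s $    match v
  5  $ <L> q s      s q s $      match s
  6  $ <L> q        q s $        match q
  7  $ <L>          s $          expand <L> → s <F>
  8  $ <F> s        s $          match s
  9  $ <F>          $            expand <F> → epsilon
Accept reached after 9 steps.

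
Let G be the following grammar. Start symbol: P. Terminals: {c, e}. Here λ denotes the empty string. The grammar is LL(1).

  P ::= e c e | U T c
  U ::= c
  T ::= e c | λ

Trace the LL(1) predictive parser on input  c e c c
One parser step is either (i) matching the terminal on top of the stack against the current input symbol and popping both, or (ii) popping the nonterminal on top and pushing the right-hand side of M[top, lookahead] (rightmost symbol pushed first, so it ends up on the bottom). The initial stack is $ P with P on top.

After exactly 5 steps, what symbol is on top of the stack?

step 1: stack=$ P  input=c e c c $  — expand P ::= U T c
step 2: stack=$ c T U  input=c e c c $  — expand U ::= c
step 3: stack=$ c T c  input=c e c c $  — match c
step 4: stack=$ c T  input=e c c $  — expand T ::= e c
step 5: stack=$ c c e  input=e c c $  — match e
Stack after step 5: $ c c (top = c).

c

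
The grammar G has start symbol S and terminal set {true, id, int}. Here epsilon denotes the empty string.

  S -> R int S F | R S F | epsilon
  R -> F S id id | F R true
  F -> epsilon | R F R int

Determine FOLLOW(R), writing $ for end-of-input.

FIRST(S): from S->R int S F we get {id}; from S->R S F we get {id}; from S->epsilon we get {epsilon}. So FIRST(S) = {epsilon, id}.
FIRST(R): from R->F S id id we get {id}; from R->F R true we get {id}. So FIRST(R) = {id}.
FIRST(F): from F->epsilon we get {epsilon}; from F->R F R int we get {id}. So FIRST(F) = {epsilon, id}.
FOLLOW(S) includes $ since S is the start symbol.
FOLLOW(S): in S->R int S F, S is followed by F with FIRST {epsilon, id}; in S->R int S F, the suffix after S is nullable (adds nothing new); in S->R S F, S is followed by F with FIRST {epsilon, id}; in S->R S F, the suffix after S is nullable (adds nothing new); in R->F S id id, S is followed by id id with FIRST {id}. Thus FOLLOW(S) = {$, id}.
FOLLOW(R): in S->R int S F, R is followed by int S F with FIRST {int}; in S->R S F, R is followed by S F with FIRST {epsilon, id}; in S->R S F, the suffix after R is nullable, so FOLLOW(R) ⊇ FOLLOW(S) = {$, id}; in R->F R true, R is followed by true with FIRST {true}; in F->R F R int (occurrence 1), R is followed by F R int with FIRST {id}; in F->R F R int (occurrence 2), R is followed by int with FIRST {int}. Thus FOLLOW(R) = {$, id, int, true}.
FOLLOW(F): in S->R int S F, the suffix after F is empty, so FOLLOW(F) ⊇ FOLLOW(S) = {$, id}; in S->R S F, the suffix after F is empty, so FOLLOW(F) ⊇ FOLLOW(S) = {$, id}; in R->F S id id, F is followed by S id id with FIRST {id}; in R->F R true, F is followed by R true with FIRST {id}; in F->R F R int, F is followed by R int with FIRST {id}. Thus FOLLOW(F) = {$, id}.

{$, id, int, true}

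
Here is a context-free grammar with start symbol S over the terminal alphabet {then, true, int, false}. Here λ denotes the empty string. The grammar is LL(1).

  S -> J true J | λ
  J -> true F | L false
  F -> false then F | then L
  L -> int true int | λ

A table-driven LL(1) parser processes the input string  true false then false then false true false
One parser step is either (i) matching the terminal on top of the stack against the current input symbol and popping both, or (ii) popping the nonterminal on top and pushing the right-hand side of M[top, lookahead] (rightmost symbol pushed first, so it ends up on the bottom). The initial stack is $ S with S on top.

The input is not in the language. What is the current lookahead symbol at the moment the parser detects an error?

step 1: stack=$ S  input=true false then false then false true false $  — expand S -> J true J
step 2: stack=$ J true J  input=true false then false then false true false $  — expand J -> true F
step 3: stack=$ J true F true  input=true false then false then false true false $  — match true
step 4: stack=$ J true F  input=false then false then false true false $  — expand F -> false then F
step 5: stack=$ J true F then false  input=false then false then false true false $  — match false
step 6: stack=$ J true F then  input=then false then false true false $  — match then
step 7: stack=$ J true F  input=false then false true false $  — expand F -> false then F
step 8: stack=$ J true F then false  input=false then false true false $  — match false
step 9: stack=$ J true F then  input=then false true false $  — match then
step 10: stack=$ J true F  input=false true false $  — expand F -> false then F
step 11: stack=$ J true F then false  input=false true false $  — match false
step 12: stack=$ J true F then  input=true false $  — error: top is terminal then but lookahead is true

true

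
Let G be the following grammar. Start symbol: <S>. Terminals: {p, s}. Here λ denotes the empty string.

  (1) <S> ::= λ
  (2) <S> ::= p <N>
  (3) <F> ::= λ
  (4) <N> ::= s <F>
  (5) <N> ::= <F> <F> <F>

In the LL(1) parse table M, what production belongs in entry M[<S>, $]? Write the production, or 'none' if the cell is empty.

<S> ::= λ

FIRST(<S>) = {λ, p}
FIRST(<F>) = {λ}
FIRST(<N>) = {λ, s}  (via <F> <F> <F>)
FOLLOW(<S>) includes $ since <S> is the start symbol.
FOLLOW(<S>): <S> appears on no right-hand side. Thus FOLLOW(<S>) = {$}.
For <S> ::= λ: FIRST(λ) = {λ}, so it goes in M[<S>, t] for t ∈ {}; since λ ∈ FIRST, also for every t ∈ FOLLOW(<S>) = {$}.
For <S> ::= p <N>: FIRST(p <N>) = {p}, so it goes in M[<S>, t] for t ∈ {p}.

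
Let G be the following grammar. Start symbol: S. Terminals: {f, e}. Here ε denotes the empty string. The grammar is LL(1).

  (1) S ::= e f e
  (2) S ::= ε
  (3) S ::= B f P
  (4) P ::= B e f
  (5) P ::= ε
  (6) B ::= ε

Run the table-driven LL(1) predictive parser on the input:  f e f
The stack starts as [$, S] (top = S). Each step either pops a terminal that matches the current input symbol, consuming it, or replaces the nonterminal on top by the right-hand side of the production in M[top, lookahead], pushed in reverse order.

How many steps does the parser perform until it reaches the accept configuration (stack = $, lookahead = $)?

7

step 1: stack=$ S  input=f e f $  — expand S ::= B f P
step 2: stack=$ P f B  input=f e f $  — expand B ::= ε
step 3: stack=$ P f  input=f e f $  — match f
step 4: stack=$ P  input=e f $  — expand P ::= B e f
step 5: stack=$ f e B  input=e f $  — expand B ::= ε
step 6: stack=$ f e  input=e f $  — match e
step 7: stack=$ f  input=f $  — match f
Accept reached after 7 steps.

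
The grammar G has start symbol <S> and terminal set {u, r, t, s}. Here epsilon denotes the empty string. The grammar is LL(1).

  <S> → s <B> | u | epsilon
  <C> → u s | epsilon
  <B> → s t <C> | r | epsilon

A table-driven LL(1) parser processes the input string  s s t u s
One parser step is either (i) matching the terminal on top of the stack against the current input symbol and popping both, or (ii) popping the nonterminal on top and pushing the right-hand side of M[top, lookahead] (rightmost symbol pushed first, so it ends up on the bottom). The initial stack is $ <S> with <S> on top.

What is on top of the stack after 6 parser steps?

u

     Stack      Input        Action
  1  $ <S>      s s t u s $  expand <S> → s <B>
  2  $ <B> s    s s t u s $  match s
  3  $ <B>      s t u s $    expand <B> → s t <C>
  4  $ <C> t s  s t u s $    match s
  5  $ <C> t    t u s $      match t
  6  $ <C>      u s $        expand <C> → u s
Stack after step 6: $ s u (top = u).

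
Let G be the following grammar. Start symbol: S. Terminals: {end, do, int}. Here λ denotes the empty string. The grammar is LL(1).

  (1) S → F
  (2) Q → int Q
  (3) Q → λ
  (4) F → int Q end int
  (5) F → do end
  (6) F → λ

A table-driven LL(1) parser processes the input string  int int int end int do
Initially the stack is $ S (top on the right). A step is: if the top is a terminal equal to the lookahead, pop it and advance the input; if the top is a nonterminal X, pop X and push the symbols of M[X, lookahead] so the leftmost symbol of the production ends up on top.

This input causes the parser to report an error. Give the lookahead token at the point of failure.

step 1: stack=$ S  input=int int int end int do $  — expand S → F
step 2: stack=$ F  input=int int int end int do $  — expand F → int Q end int
step 3: stack=$ int end Q int  input=int int int end int do $  — match int
step 4: stack=$ int end Q  input=int int end int do $  — expand Q → int Q
step 5: stack=$ int end Q int  input=int int end int do $  — match int
step 6: stack=$ int end Q  input=int end int do $  — expand Q → int Q
step 7: stack=$ int end Q int  input=int end int do $  — match int
step 8: stack=$ int end Q  input=end int do $  — expand Q → λ
step 9: stack=$ int end  input=end int do $  — match end
step 10: stack=$ int  input=int do $  — match int
step 11: stack=$  input=do $  — error: stack empty but input remains

do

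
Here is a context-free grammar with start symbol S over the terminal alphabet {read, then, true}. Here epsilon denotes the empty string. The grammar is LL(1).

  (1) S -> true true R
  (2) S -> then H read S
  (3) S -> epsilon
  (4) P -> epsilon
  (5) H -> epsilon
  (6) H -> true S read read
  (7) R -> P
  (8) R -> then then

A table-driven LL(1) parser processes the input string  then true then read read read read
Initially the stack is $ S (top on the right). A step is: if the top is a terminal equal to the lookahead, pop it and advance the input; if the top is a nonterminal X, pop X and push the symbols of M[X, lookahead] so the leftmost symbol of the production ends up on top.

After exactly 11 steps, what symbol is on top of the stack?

read

step 1: stack=$ S  input=then true then read read read read $  — expand S -> then H read S
step 2: stack=$ S read H then  input=then true then read read read read $  — match then
step 3: stack=$ S read H  input=true then read read read read $  — expand H -> true S read read
step 4: stack=$ S read read read S true  input=true then read read read read $  — match true
step 5: stack=$ S read read read S  input=then read read read read $  — expand S -> then H read S
step 6: stack=$ S read read read S read H then  input=then read read read read $  — match then
step 7: stack=$ S read read read S read H  input=read read read read $  — expand H -> epsilon
step 8: stack=$ S read read read S read  input=read read read read $  — match read
step 9: stack=$ S read read read S  input=read read read $  — expand S -> epsilon
step 10: stack=$ S read read read  input=read read read $  — match read
step 11: stack=$ S read read  input=read read $  — match read
Stack after step 11: $ S read (top = read).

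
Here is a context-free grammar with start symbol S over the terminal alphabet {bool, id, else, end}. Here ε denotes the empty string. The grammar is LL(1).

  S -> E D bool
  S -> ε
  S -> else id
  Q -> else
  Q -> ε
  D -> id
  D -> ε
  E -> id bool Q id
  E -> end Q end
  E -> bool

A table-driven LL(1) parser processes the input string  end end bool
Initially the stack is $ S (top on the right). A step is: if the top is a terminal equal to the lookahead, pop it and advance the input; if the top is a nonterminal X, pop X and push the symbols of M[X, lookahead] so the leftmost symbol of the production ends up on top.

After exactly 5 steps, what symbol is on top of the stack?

step 1: stack=$ S  input=end end bool $  — expand S -> E D bool
step 2: stack=$ bool D E  input=end end bool $  — expand E -> end Q end
step 3: stack=$ bool D end Q end  input=end end bool $  — match end
step 4: stack=$ bool D end Q  input=end bool $  — expand Q -> ε
step 5: stack=$ bool D end  input=end bool $  — match end
Stack after step 5: $ bool D (top = D).

D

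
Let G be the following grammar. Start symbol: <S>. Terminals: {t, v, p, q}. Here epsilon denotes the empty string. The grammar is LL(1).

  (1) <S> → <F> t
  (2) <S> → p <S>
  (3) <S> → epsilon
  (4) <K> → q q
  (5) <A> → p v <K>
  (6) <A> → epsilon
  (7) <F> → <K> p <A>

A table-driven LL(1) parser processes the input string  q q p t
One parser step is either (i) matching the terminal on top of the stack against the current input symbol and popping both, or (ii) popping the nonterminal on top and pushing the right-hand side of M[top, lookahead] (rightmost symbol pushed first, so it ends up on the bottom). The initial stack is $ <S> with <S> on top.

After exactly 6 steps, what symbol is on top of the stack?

<A>

step 1: stack=$ <S>  input=q q p t $  — expand <S> → <F> t
step 2: stack=$ t <F>  input=q q p t $  — expand <F> → <K> p <A>
step 3: stack=$ t <A> p <K>  input=q q p t $  — expand <K> → q q
step 4: stack=$ t <A> p q q  input=q q p t $  — match q
step 5: stack=$ t <A> p q  input=q p t $  — match q
step 6: stack=$ t <A> p  input=p t $  — match p
Stack after step 6: $ t <A> (top = <A>).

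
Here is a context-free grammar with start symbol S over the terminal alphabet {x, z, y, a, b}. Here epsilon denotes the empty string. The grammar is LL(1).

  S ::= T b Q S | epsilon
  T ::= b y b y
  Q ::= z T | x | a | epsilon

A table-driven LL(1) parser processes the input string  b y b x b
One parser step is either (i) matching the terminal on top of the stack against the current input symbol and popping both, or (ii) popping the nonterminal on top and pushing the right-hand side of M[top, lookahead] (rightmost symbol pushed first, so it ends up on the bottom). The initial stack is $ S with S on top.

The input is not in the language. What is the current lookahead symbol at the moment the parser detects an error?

x

step 1: stack=$ S  input=b y b x b $  — expand S ::= T b Q S
step 2: stack=$ S Q b T  input=b y b x b $  — expand T ::= b y b y
step 3: stack=$ S Q b y b y b  input=b y b x b $  — match b
step 4: stack=$ S Q b y b y  input=y b x b $  — match y
step 5: stack=$ S Q b y b  input=b x b $  — match b
step 6: stack=$ S Q b y  input=x b $  — error: top is terminal y but lookahead is x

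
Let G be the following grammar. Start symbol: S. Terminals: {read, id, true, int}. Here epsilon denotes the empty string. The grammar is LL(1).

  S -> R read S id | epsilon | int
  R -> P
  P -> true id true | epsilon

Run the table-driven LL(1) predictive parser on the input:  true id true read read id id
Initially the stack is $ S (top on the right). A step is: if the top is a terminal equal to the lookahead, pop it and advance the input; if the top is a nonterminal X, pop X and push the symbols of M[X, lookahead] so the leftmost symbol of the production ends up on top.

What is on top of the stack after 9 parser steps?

     Stack                     Input                           Action
  1  $ S                       true id true read read id id $  expand S -> R read S id
  2  $ id S read R             true id true read read id id $  expand R -> P
  3  $ id S read P             true id true read read id id $  expand P -> true id true
  4  $ id S read true id true  true id true read read id id $  match true
  5  $ id S read true id       id true read read id id $       match id
  6  $ id S read true          true read read id id $          match true
  7  $ id S read               read read id id $               match read
  8  $ id S                    read id id $                    expand S -> R read S id
  9  $ id id S read R          read id id $                    expand R -> P
Stack after step 9: $ id id S read P (top = P).

P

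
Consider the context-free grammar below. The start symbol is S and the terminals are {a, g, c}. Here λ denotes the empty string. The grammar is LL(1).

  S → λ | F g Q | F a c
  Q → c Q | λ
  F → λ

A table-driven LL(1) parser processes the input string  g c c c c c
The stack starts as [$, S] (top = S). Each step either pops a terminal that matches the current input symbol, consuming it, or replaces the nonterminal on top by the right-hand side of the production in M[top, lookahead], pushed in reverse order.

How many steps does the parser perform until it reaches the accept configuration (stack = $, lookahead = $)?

14

      Stack    Input          Action
   1  $ S      g c c c c c $  expand S → F g Q
   2  $ Q g F  g c c c c c $  expand F → λ
   3  $ Q g    g c c c c c $  match g
   4  $ Q      c c c c c $    expand Q → c Q
   5  $ Q c    c c c c c $    match c
   6  $ Q      c c c c $      expand Q → c Q
   7  $ Q c    c c c c $      match c
   8  $ Q      c c c $        expand Q → c Q
   9  $ Q c    c c c $        match c
  10  $ Q      c c $          expand Q → c Q
  11  $ Q c    c c $          match c
  12  $ Q      c $            expand Q → c Q
  13  $ Q c    c $            match c
  14  $ Q      $              expand Q → λ
Accept reached after 14 steps.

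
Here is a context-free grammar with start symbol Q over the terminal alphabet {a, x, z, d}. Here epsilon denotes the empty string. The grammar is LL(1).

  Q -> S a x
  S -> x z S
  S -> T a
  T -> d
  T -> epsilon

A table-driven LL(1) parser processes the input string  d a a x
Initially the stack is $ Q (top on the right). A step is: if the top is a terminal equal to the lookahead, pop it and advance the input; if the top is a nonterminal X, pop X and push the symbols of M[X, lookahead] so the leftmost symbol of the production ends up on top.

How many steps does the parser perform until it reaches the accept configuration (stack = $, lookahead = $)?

7

step 1: stack=$ Q  input=d a a x $  — expand Q -> S a x
step 2: stack=$ x a S  input=d a a x $  — expand S -> T a
step 3: stack=$ x a a T  input=d a a x $  — expand T -> d
step 4: stack=$ x a a d  input=d a a x $  — match d
step 5: stack=$ x a a  input=a a x $  — match a
step 6: stack=$ x a  input=a x $  — match a
step 7: stack=$ x  input=x $  — match x
Accept reached after 7 steps.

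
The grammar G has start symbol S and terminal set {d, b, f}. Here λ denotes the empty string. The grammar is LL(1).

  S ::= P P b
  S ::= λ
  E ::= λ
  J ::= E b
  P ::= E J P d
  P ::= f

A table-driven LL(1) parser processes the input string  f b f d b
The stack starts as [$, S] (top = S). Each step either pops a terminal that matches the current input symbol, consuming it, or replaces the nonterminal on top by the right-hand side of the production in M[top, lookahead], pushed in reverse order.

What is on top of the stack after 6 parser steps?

step 1: stack=$ S  input=f b f d b $  — expand S ::= P P b
step 2: stack=$ b P P  input=f b f d b $  — expand P ::= f
step 3: stack=$ b P f  input=f b f d b $  — match f
step 4: stack=$ b P  input=b f d b $  — expand P ::= E J P d
step 5: stack=$ b d P J E  input=b f d b $  — expand E ::= λ
step 6: stack=$ b d P J  input=b f d b $  — expand J ::= E b
Stack after step 6: $ b d P b E (top = E).

E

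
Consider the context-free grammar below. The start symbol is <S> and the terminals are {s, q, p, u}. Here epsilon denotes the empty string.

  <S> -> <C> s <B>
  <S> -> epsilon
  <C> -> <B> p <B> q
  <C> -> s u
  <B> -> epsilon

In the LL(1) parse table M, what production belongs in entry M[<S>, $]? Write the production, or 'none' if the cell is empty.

<S> -> epsilon

FIRST(<B>) = {epsilon}
FIRST(<C>) = {p, s}  (via <B> p <B> q)
FIRST(<S>) = {epsilon, p, s}  (via <C> s <B>)
FOLLOW(<S>) includes $ since <S> is the start symbol.
FOLLOW(<S>): <S> appears on no right-hand side. Thus FOLLOW(<S>) = {$}.
For <S> -> <C> s <B>: FIRST(<C> s <B>) = {p, s}, so it goes in M[<S>, t] for t ∈ {p, s}.
For <S> -> epsilon: FIRST(epsilon) = {epsilon}, so it goes in M[<S>, t] for t ∈ {}; since epsilon ∈ FIRST, also for every t ∈ FOLLOW(<S>) = {$}.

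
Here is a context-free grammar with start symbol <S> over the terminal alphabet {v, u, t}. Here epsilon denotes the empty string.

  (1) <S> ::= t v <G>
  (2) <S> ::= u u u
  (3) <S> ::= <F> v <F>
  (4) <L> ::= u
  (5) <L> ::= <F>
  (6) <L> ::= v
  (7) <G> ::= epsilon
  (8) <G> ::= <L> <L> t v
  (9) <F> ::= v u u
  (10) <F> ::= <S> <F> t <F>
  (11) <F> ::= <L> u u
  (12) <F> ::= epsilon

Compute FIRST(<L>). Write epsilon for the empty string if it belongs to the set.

{epsilon, t, u, v}

FIRST(<S>): from <S>::=t v <G> we get {t}; from <S>::=u u u we get {u}; from <S>::=<F> v <F> we get {t, u, v}. So FIRST(<S>) = {t, u, v}.
FIRST(<L>): from <L>::=u we get {u}; from <L>::=<F> we get {epsilon, t, u, v}; from <L>::=v we get {v}. So FIRST(<L>) = {epsilon, t, u, v}.
FIRST(<G>): from <G>::=epsilon we get {epsilon}; from <G>::=<L> <L> t v we get {t, u, v}. So FIRST(<G>) = {epsilon, t, u, v}.
FIRST(<F>): from <F>::=v u u we get {v}; from <F>::=<S> <F> t <F> we get {t, u, v}; from <F>::=<L> u u we get {t, u, v}; from <F>::=epsilon we get {epsilon}. So FIRST(<F>) = {epsilon, t, u, v}.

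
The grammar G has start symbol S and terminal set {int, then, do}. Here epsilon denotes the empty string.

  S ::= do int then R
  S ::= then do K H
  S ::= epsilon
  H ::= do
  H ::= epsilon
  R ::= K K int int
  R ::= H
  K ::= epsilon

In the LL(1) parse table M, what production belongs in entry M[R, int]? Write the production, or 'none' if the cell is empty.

FIRST(S): from S::=do int then R we get {do}; from S::=then do K H we get {then}; from S::=epsilon we get {epsilon}. So FIRST(S) = {epsilon, do, then}.
FIRST(H): from H::=do we get {do}; from H::=epsilon we get {epsilon}. So FIRST(H) = {epsilon, do}.
FIRST(K): from K::=epsilon we get {epsilon}. So FIRST(K) = {epsilon}.
FIRST(R): from R::=K K int int we get {int}; from R::=H we get {epsilon, do}. So FIRST(R) = {epsilon, do, int}.
FOLLOW(S) includes $ since S is the start symbol.
FOLLOW(S): S appears on no right-hand side. Thus FOLLOW(S) = {$}.
FOLLOW(R): in S::=do int then R, the suffix after R is empty, so FOLLOW(R) ⊇ FOLLOW(S) = {$}. Thus FOLLOW(R) = {$}.
For R ::= K K int int: FIRST(K K int int) = {int}, so it goes in M[R, t] for t ∈ {int}.
For R ::= H: FIRST(H) = {epsilon, do}, so it goes in M[R, t] for t ∈ {do}; since epsilon ∈ FIRST, also for every t ∈ FOLLOW(R) = {$}.

R ::= K K int int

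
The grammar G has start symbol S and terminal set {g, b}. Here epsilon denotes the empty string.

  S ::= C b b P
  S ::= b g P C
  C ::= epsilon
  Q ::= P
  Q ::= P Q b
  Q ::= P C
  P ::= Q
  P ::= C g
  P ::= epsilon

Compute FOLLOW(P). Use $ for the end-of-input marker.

{$, b, g}

FIRST(C) = {epsilon}
FIRST(S) = {b}  (via C b b P)
FIRST(Q) = {epsilon, b, g}  (via P, P Q b, P C)
FIRST(P) = {epsilon, b, g}  (via Q, C g)
FOLLOW(S) includes $ since S is the start symbol.
FOLLOW(S): S appears on no right-hand side. Thus FOLLOW(S) = {$}.
FOLLOW(C): in S::=C b b P, C is followed by b b P with FIRST {b}; in S::=b g P C, the suffix after C is empty, so FOLLOW(C) ⊇ FOLLOW(S) = {$}; in Q::=P C, the suffix after C is empty, so FOLLOW(C) ⊇ FOLLOW(Q) = {$, b, g}; in P::=C g, C is followed by g with FIRST {g}. Thus FOLLOW(C) = {$, b, g}.
FOLLOW(Q): in Q::=P Q b, Q is followed by b with FIRST {b}; in P::=Q, the suffix after Q is empty, so FOLLOW(Q) ⊇ FOLLOW(P) = {$, b, g}. Thus FOLLOW(Q) = {$, b, g}.
FOLLOW(P): in S::=C b b P, the suffix after P is empty, so FOLLOW(P) ⊇ FOLLOW(S) = {$}; in S::=b g P C, P is followed by C with FIRST {epsilon}; in S::=b g P C, the suffix after P is nullable, so FOLLOW(P) ⊇ FOLLOW(S) = {$}; in Q::=P, the suffix after P is empty, so FOLLOW(P) ⊇ FOLLOW(Q) = {$, b, g}; in Q::=P Q b, P is followed by Q b with FIRST {b, g}; in Q::=P C, P is followed by C with FIRST {epsilon}; in Q::=P C, the suffix after P is nullable, so FOLLOW(P) ⊇ FOLLOW(Q) = {$, b, g}. Thus FOLLOW(P) = {$, b, g}.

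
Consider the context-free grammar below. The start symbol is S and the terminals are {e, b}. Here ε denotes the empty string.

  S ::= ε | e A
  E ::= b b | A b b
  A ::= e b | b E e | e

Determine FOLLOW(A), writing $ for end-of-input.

{$, b}

FIRST(S) = {ε, e}
FIRST(A) = {b, e}
FIRST(E) = {b, e}  (via A b b)
FOLLOW(S) includes $ since S is the start symbol.
FOLLOW(S): S appears on no right-hand side. Thus FOLLOW(S) = {$}.
FOLLOW(E): in A::=b E e, E is followed by e with FIRST {e}. Thus FOLLOW(E) = {e}.
FOLLOW(A): in S::=e A, the suffix after A is empty, so FOLLOW(A) ⊇ FOLLOW(S) = {$}; in E::=A b b, A is followed by b b with FIRST {b}. Thus FOLLOW(A) = {$, b}.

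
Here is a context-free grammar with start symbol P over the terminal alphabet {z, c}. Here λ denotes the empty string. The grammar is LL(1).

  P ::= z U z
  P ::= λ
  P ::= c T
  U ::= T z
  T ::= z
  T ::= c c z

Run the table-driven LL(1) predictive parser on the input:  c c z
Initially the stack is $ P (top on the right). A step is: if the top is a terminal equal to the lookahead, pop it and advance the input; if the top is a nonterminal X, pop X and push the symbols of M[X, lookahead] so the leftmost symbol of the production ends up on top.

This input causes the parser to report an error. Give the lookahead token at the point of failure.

step 1: stack=$ P  input=c c z $  — expand P ::= c T
step 2: stack=$ T c  input=c c z $  — match c
step 3: stack=$ T  input=c z $  — expand T ::= c c z
step 4: stack=$ z c c  input=c z $  — match c
step 5: stack=$ z c  input=z $  — error: top is terminal c but lookahead is z

z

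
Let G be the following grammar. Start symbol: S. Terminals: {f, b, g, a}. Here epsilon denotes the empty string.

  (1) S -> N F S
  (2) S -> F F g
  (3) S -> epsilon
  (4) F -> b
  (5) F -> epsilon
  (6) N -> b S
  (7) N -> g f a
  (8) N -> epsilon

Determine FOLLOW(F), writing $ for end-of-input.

FIRST(F): from F->b we get {b}; from F->epsilon we get {epsilon}. So FIRST(F) = {epsilon, b}.
FIRST(N): from N->b S we get {b}; from N->g f a we get {g}; from N->epsilon we get {epsilon}. So FIRST(N) = {epsilon, b, g}.
FIRST(S): from S->N F S we get {epsilon, b, g}; from S->F F g we get {b, g}; from S->epsilon we get {epsilon}. So FIRST(S) = {epsilon, b, g}.
FOLLOW(S) includes $ since S is the start symbol.
FOLLOW(S): in S->N F S, the suffix after S is empty (adds nothing new); in N->b S, the suffix after S is empty, so FOLLOW(S) ⊇ FOLLOW(N) = {$, b, g}. Thus FOLLOW(S) = {$, b, g}.
FOLLOW(F): in S->N F S, F is followed by S with FIRST {epsilon, b, g}; in S->N F S, the suffix after F is nullable, so FOLLOW(F) ⊇ FOLLOW(S) = {$, b, g}; in S->F F g (occurrence 1), F is followed by F g with FIRST {b, g}; in S->F F g (occurrence 2), F is followed by g with FIRST {g}. Thus FOLLOW(F) = {$, b, g}.
FOLLOW(N): in S->N F S, N is followed by F S with FIRST {epsilon, b, g}; in S->N F S, the suffix after N is nullable, so FOLLOW(N) ⊇ FOLLOW(S) = {$, b, g}. Thus FOLLOW(N) = {$, b, g}.

{$, b, g}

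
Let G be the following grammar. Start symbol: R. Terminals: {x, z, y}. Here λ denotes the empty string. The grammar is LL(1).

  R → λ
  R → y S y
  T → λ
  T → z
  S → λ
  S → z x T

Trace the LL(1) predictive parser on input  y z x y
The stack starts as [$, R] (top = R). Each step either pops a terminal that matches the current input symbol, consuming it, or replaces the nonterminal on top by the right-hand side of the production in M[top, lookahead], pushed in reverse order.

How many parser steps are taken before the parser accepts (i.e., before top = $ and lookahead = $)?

     Stack      Input      Action
  1  $ R        y z x y $  expand R → y S y
  2  $ y S y    y z x y $  match y
  3  $ y S      z x y $    expand S → z x T
  4  $ y T x z  z x y $    match z
  5  $ y T x    x y $      match x
  6  $ y T      y $        expand T → λ
  7  $ y        y $        match y
Accept reached after 7 steps.

7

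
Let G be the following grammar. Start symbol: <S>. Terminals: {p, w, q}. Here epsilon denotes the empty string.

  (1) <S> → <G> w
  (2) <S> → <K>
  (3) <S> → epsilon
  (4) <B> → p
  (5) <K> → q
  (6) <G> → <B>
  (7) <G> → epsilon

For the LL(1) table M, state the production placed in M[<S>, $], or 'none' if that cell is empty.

<S> → epsilon

FIRST(<B>): from <B>→p we get {p}. So FIRST(<B>) = {p}.
FIRST(<K>): from <K>→q we get {q}. So FIRST(<K>) = {q}.
FIRST(<G>): from <G>→<B> we get {p}; from <G>→epsilon we get {epsilon}. So FIRST(<G>) = {epsilon, p}.
FIRST(<S>): from <S>→<G> w we get {p, w}; from <S>→<K> we get {q}; from <S>→epsilon we get {epsilon}. So FIRST(<S>) = {epsilon, p, q, w}.
FOLLOW(<S>) includes $ since <S> is the start symbol.
FOLLOW(<S>): <S> appears on no right-hand side. Thus FOLLOW(<S>) = {$}.
For <S> → <G> w: FIRST(<G> w) = {p, w}, so it goes in M[<S>, t] for t ∈ {p, w}.
For <S> → <K>: FIRST(<K>) = {q}, so it goes in M[<S>, t] for t ∈ {q}.
For <S> → epsilon: FIRST(epsilon) = {epsilon}, so it goes in M[<S>, t] for t ∈ {}; since epsilon ∈ FIRST, also for every t ∈ FOLLOW(<S>) = {$}.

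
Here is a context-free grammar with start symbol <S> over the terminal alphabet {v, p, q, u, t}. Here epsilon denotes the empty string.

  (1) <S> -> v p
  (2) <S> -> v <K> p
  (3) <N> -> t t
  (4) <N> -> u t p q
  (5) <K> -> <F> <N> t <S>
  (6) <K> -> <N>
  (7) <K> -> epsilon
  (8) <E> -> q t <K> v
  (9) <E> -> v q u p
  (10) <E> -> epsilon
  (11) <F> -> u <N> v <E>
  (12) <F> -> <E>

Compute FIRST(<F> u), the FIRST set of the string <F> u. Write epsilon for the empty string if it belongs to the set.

{q, u, v}

FIRST(<S>) = {v}
FIRST(<N>) = {t, u}
FIRST(<E>) = {epsilon, q, v}
FIRST(<F>) = {epsilon, q, u, v}  (via <E>)
FIRST(<K>) = {epsilon, q, t, u, v}  (via <F> <N> t <S>, <N>)
FIRST(<F> u): take FIRST of each symbol in turn, carrying on past any symbol whose FIRST contains epsilon; result {q, u, v}.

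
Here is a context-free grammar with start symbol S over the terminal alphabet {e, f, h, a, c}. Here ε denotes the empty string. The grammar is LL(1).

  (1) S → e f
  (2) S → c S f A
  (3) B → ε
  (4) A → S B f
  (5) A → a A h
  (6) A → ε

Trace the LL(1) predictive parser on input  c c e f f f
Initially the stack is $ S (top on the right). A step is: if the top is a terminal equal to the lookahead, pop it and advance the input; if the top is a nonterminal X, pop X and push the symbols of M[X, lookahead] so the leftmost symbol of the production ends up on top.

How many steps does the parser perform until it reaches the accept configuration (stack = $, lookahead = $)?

      Stack          Input          Action
   1  $ S            c c e f f f $  expand S → c S f A
   2  $ A f S c      c c e f f f $  match c
   3  $ A f S        c e f f f $    expand S → c S f A
   4  $ A f A f S c  c e f f f $    match c
   5  $ A f A f S    e f f f $      expand S → e f
   6  $ A f A f f e  e f f f $      match e
   7  $ A f A f f    f f f $        match f
   8  $ A f A f      f f $          match f
   9  $ A f A        f $            expand A → ε
  10  $ A f          f $            match f
  11  $ A            $              expand A → ε
Accept reached after 11 steps.

11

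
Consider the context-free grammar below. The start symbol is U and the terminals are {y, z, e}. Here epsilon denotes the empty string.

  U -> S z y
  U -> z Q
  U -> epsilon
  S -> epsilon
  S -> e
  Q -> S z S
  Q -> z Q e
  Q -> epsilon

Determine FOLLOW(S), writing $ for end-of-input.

{$, e, z}

FIRST(S) = {epsilon, e}
FIRST(U) = {epsilon, e, z}  (via S z y)
FIRST(Q) = {epsilon, e, z}  (via S z S)
FOLLOW(U) includes $ since U is the start symbol.
FOLLOW(U): U appears on no right-hand side. Thus FOLLOW(U) = {$}.
FOLLOW(Q): in U->z Q, the suffix after Q is empty, so FOLLOW(Q) ⊇ FOLLOW(U) = {$}; in Q->z Q e, Q is followed by e with FIRST {e}. Thus FOLLOW(Q) = {$, e}.
FOLLOW(S): in U->S z y, S is followed by z y with FIRST {z}; in Q->S z S (occurrence 1), S is followed by z S with FIRST {z}; in Q->S z S (occurrence 2), the suffix after S is empty, so FOLLOW(S) ⊇ FOLLOW(Q) = {$, e}. Thus FOLLOW(S) = {$, e, z}.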